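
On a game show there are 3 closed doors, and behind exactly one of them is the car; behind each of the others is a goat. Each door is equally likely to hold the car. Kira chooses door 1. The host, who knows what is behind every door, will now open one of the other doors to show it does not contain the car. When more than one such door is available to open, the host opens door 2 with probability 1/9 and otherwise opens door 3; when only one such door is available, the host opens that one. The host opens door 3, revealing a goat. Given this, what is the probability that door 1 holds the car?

8/17

Condition on the true location of the car.
If it is behind door 1 (prior 1/3): door 2 is available but not opened, probability 8/9; weight (1/3)·(8/9) = 8/27.
If it is behind door 2 (prior 1/3): only door 3 is available, probability 1; weight (1/3)·1 = 1/3.
If it is behind door 3 (prior 1/3): the host opened door 3, so this case is ruled out; weight (1/3)·0 = 0.
The weights sum to 17/27.
So P(the car behind door 1 | the host opened door 3) = (8/27) / (17/27) = 8/17.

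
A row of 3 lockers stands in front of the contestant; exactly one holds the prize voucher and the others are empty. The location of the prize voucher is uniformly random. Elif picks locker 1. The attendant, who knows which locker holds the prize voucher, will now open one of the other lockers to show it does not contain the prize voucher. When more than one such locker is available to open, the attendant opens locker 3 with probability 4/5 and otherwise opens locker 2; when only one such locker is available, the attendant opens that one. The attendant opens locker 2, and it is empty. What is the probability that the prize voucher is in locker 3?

Apply Bayes' rule, conditioning on where the prize voucher actually is.
If it is in locker 1 (prior 1/3): locker 3 is available but not opened, probability 1/5; weight (1/3)·(1/5) = 1/15.
If it is in locker 2 (prior 1/3): the attendant opened locker 2, so this case is ruled out; weight (1/3)·0 = 0.
If it is in locker 3 (prior 1/3): only locker 2 is available, probability 1; weight (1/3)·1 = 1/3.
The weights sum to 2/5.
So P(the prize voucher in locker 3 | the attendant opened locker 2) = (1/3) / (2/5) = 5/6.

5/6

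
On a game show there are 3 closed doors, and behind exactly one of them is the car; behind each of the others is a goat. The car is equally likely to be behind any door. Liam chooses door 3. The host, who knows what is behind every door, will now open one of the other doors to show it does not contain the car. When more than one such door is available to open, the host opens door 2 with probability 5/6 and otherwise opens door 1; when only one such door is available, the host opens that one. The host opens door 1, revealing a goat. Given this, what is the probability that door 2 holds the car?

Apply Bayes' rule, conditioning on where the car actually is.
If it is behind door 1 (prior 1/3): the host opened door 1, so this case is ruled out; weight (1/3)·0 = 0.
If it is behind door 2 (prior 1/3): only door 1 is available, probability 1; weight (1/3)·1 = 1/3.
If it is behind door 3 (prior 1/3): door 2 is available but not opened, probability 1/6; weight (1/3)·(1/6) = 1/18.
The weights sum to 7/18.
So P(the car behind door 2 | the host opened door 1) = (1/3) / (7/18) = 6/7.

6/7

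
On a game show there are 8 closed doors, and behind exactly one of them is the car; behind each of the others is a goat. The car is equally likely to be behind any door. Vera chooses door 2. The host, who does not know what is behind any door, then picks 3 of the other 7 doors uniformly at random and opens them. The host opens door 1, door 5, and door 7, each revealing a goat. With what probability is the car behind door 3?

1/5

Apply Bayes' rule, conditioning on where the car actually is.
If it is behind any of doors 1, 5, and 7 (prior 1/8 each): that door was opened and seen not to hold the prize — ruled out; weight (1/8)·0 = 0 each.
If it is behind any of doors 2, 3, 4, 6, and 8 (prior 1/8 each): the host picks exactly this set with probability 1/35 regardless, and none is the prize; weight (1/8)·(1/35) = 1/280 each.
The weights sum to 1/56.
So P(the car behind door 3 | the host opened door 1, door 5, and door 7) = (1/280) / (1/56) = 1/5.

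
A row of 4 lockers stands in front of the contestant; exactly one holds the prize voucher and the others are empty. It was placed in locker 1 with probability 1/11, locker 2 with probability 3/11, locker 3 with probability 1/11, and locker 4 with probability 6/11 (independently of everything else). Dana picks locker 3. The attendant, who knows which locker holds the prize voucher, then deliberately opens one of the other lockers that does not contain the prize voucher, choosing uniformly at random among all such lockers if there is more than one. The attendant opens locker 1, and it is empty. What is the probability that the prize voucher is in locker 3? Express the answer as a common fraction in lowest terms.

2/29

Condition on the true location of the prize voucher.
If it is in locker 1 (prior 1/11): the attendant opened locker 1, so this case is ruled out; weight (1/11)·0 = 0.
If it is in locker 2 (prior 3/11): the attendant has 2 equally likely choices, so probability 1/2; weight (3/11)·(1/2) = 3/22.
If it is in locker 3 (prior 1/11): the attendant has 3 equally likely choices, so probability 1/3; weight (1/11)·(1/3) = 1/33.
If it is in locker 4 (prior 6/11): the attendant has 2 equally likely choices, so probability 1/2; weight (6/11)·(1/2) = 3/11.
The weights sum to 29/66.
So P(the prize voucher in locker 3 | the attendant opened locker 1) = (1/33) / (29/66) = 2/29.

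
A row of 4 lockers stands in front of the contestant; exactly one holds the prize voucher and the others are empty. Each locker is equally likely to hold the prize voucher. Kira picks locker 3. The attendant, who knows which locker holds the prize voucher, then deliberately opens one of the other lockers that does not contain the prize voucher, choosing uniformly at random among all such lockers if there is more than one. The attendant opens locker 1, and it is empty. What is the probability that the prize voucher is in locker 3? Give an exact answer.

1/4

Apply Bayes' rule, conditioning on where the prize voucher actually is.
If it is in locker 1 (prior 1/4): the attendant opened locker 1, so this case is ruled out; weight (1/4)·0 = 0.
If it is in either of lockers 2 and 4 (prior 1/4 each): the attendant has 2 equally likely choices, so probability 1/2; weight (1/4)·(1/2) = 1/8 each.
If it is in locker 3 (prior 1/4): the attendant has 3 equally likely choices, so probability 1/3; weight (1/4)·(1/3) = 1/12.
The weights sum to 1/3.
So P(the prize voucher in locker 3 | the attendant opened locker 1) = (1/12) / (1/3) = 1/4.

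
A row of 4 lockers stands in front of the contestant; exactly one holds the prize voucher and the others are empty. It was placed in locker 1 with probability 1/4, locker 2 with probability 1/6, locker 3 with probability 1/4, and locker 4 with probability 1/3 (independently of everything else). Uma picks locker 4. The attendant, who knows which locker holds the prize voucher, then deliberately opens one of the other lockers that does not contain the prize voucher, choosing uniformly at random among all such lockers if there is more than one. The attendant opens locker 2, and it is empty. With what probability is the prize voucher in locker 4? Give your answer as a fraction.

Condition on the true location of the prize voucher.
If it is in either of lockers 1 and 3 (prior 1/4 each): the attendant has 2 equally likely choices, so probability 1/2; weight (1/4)·(1/2) = 1/8 each.
If it is in locker 2 (prior 1/6): the attendant opened locker 2, so this case is ruled out; weight (1/6)·0 = 0.
If it is in locker 4 (prior 1/3): the attendant has 3 equally likely choices, so probability 1/3; weight (1/3)·(1/3) = 1/9.
The weights sum to 13/36.
So P(the prize voucher in locker 4 | the attendant opened locker 2) = (1/9) / (13/36) = 4/13.

4/13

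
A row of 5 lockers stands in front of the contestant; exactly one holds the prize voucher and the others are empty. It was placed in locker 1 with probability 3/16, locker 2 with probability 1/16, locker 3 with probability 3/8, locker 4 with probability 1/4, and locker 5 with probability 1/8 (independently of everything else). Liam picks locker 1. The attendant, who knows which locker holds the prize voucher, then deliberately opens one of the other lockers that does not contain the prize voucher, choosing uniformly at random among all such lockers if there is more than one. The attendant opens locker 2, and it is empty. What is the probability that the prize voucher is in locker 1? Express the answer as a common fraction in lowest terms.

Apply Bayes' rule, conditioning on where the prize voucher actually is.
If it is in locker 1 (prior 3/16): the attendant has 4 equally likely choices, so probability 1/4; weight (3/16)·(1/4) = 3/64.
If it is in locker 2 (prior 1/16): the attendant opened locker 2, so this case is ruled out; weight (1/16)·0 = 0.
If it is in locker 3 (prior 3/8): the attendant has 3 equally likely choices, so probability 1/3; weight (3/8)·(1/3) = 1/8.
If it is in locker 4 (prior 1/4): the attendant has 3 equally likely choices, so probability 1/3; weight (1/4)·(1/3) = 1/12.
If it is in locker 5 (prior 1/8): the attendant has 3 equally likely choices, so probability 1/3; weight (1/8)·(1/3) = 1/24.
The weights sum to 19/64.
So P(the prize voucher in locker 1 | the attendant opened locker 2) = (3/64) / (19/64) = 3/19.

3/19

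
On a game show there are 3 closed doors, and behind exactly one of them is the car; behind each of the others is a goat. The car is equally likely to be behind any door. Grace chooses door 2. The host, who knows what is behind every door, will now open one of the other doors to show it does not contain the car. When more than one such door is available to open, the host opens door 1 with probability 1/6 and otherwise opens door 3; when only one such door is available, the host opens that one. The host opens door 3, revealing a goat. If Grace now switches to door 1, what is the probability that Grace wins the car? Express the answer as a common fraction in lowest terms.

6/11

Apply Bayes' rule, conditioning on where the car actually is.
If it is behind door 1 (prior 1/3): only door 3 is available, probability 1; weight (1/3)·1 = 1/3.
If it is behind door 2 (prior 1/3): door 1 is available but not opened, probability 5/6; weight (1/3)·(5/6) = 5/18.
If it is behind door 3 (prior 1/3): the host opened door 3, so this case is ruled out; weight (1/3)·0 = 0.
The weights sum to 11/18.
So P(the car behind door 1 | the host opened door 3) = (1/3) / (11/18) = 6/11.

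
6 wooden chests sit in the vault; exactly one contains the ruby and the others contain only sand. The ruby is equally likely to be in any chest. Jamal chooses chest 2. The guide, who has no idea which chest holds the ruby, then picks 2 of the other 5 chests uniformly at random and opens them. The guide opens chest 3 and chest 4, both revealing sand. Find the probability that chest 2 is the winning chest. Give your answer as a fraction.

Consider each possible location of the ruby in turn.
If it is in any of chests 1, 2, 5, and 6 (prior 1/6 each): the guide picks exactly this set with probability 1/10 regardless, and none is the prize; weight (1/6)·(1/10) = 1/60 each.
If it is in either of chests 3 and 4 (prior 1/6 each): that chest was opened and seen not to hold the prize — ruled out; weight (1/6)·0 = 0 each.
The weights sum to 1/15.
So P(the ruby in chest 2 | the guide opened chest 3 and chest 4) = (1/60) / (1/15) = 1/4.

1/4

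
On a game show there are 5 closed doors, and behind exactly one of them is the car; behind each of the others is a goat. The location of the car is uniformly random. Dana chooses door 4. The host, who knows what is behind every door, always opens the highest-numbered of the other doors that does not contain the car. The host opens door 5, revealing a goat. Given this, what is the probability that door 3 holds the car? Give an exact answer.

Apply Bayes' rule, conditioning on where the car actually is.
If it is behind any of doors 1, 2, 3, and 4 (prior 1/5 each): door 5 is the highest-numbered option available, probability 1; weight (1/5)·1 = 1/5 each.
If it is behind door 5 (prior 1/5): the host opened door 5, so this case is ruled out; weight (1/5)·0 = 0.
The weights sum to 4/5.
So P(the car behind door 3 | the host opened door 5) = (1/5) / (4/5) = 1/4.

1/4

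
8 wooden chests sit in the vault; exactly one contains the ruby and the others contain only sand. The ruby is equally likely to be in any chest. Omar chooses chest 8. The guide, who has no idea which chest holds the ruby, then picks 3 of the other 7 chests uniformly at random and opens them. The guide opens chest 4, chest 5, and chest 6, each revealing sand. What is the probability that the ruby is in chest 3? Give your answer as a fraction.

Because the guide chose which chests to open without knowing where the ruby is, the choice is independent of the prize location. Learning that none of the 3 opened chests holds the ruby simply rules out those 3 locations and leaves the remaining 5 chests still equally likely by symmetry.
So P(the ruby in chest 3) = 1/5.

1/5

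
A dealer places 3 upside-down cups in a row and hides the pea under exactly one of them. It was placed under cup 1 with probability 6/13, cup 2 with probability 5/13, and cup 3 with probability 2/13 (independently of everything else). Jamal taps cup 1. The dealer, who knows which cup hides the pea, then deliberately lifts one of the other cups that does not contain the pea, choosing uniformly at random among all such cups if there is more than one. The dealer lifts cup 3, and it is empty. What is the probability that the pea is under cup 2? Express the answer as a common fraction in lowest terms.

5/8

Apply Bayes' rule, conditioning on where the pea actually is.
If it is under cup 1 (prior 6/13): the dealer has 2 equally likely choices, so probability 1/2; weight (6/13)·(1/2) = 3/13.
If it is under cup 2 (prior 5/13): the dealer has no choice, probability 1; weight (5/13)·1 = 5/13.
If it is under cup 3 (prior 2/13): the dealer opened cup 3, so this case is ruled out; weight (2/13)·0 = 0.
The weights sum to 8/13.
So P(the pea under cup 2 | the dealer opened cup 3) = (5/13) / (8/13) = 5/8.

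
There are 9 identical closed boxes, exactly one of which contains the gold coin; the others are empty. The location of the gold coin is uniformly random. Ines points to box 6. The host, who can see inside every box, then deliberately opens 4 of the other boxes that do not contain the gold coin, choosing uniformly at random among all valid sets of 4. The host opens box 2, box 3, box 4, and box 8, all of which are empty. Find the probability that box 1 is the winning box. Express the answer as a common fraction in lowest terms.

2/9

Apply Bayes' rule, conditioning on where the gold coin actually is.
If it is in any of boxes 1, 5, 7, and 9 (prior 1/9 each): the host has 35 equally likely choices, so probability 1/35; weight (1/9)·(1/35) = 1/315 each.
If it is in any of boxes 2, 3, 4, and 8 (prior 1/9 each): that box was opened and seen not to hold the prize — ruled out; weight (1/9)·0 = 0 each.
If it is in box 6 (prior 1/9): the host has 70 equally likely choices, so probability 1/70; weight (1/9)·(1/70) = 1/630.
The weights sum to 1/70.
So P(the gold coin in box 1 | the host opened box 2, box 3, box 4, and box 8) = (1/315) / (1/70) = 2/9.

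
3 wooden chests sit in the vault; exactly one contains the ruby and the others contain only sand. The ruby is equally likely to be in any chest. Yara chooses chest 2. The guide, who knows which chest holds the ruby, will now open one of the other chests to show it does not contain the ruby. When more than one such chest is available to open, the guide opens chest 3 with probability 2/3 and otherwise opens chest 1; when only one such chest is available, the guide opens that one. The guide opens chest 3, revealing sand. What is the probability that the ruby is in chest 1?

Apply Bayes' rule, conditioning on where the ruby actually is.
If it is in chest 1 (prior 1/3): only chest 3 is available, probability 1; weight (1/3)·1 = 1/3.
If it is in chest 2 (prior 1/3): chest 3 is available, opened with probability 2/3; weight (1/3)·(2/3) = 2/9.
If it is in chest 3 (prior 1/3): the guide opened chest 3, so this case is ruled out; weight (1/3)·0 = 0.
The weights sum to 5/9.
So P(the ruby in chest 1 | the guide opened chest 3) = (1/3) / (5/9) = 3/5.

3/5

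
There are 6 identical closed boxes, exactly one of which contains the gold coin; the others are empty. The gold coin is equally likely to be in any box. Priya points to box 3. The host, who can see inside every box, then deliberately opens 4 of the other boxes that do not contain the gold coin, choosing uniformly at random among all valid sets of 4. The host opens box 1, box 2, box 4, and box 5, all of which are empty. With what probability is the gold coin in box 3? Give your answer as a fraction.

1/6

Condition on the true location of the gold coin.
If it is in any of boxes 1, 2, 4, and 5 (prior 1/6 each): that box was opened and seen not to hold the prize — ruled out; weight (1/6)·0 = 0 each.
If it is in box 3 (prior 1/6): the host has 5 equally likely choices, so probability 1/5; weight (1/6)·(1/5) = 1/30.
If it is in box 6 (prior 1/6): the host has no choice, probability 1; weight (1/6)·1 = 1/6.
The weights sum to 1/5.
So P(the gold coin in box 3 | the host opened box 1, box 2, box 4, and box 5) = (1/30) / (1/5) = 1/6.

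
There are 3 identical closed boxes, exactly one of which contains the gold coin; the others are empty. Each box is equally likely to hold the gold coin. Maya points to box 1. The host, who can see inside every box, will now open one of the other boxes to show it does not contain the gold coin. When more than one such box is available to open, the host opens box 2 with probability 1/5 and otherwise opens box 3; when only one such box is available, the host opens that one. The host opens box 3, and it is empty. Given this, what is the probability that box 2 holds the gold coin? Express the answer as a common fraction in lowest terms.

Apply Bayes' rule, conditioning on where the gold coin actually is.
If it is in box 1 (prior 1/3): box 2 is available but not opened, probability 4/5; weight (1/3)·(4/5) = 4/15.
If it is in box 2 (prior 1/3): only box 3 is available, probability 1; weight (1/3)·1 = 1/3.
If it is in box 3 (prior 1/3): the host opened box 3, so this case is ruled out; weight (1/3)·0 = 0.
The weights sum to 3/5.
So P(the gold coin in box 2 | the host opened box 3) = (1/3) / (3/5) = 5/9.

5/9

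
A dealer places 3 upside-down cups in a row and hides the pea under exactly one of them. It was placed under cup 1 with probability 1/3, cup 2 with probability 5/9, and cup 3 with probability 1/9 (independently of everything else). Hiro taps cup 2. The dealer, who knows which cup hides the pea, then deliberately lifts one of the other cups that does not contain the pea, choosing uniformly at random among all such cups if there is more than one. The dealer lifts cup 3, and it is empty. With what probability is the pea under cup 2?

Condition on the true location of the pea.
If it is under cup 1 (prior 1/3): the dealer has no choice, probability 1; weight (1/3)·1 = 1/3.
If it is under cup 2 (prior 5/9): the dealer has 2 equally likely choices, so probability 1/2; weight (5/9)·(1/2) = 5/18.
If it is under cup 3 (prior 1/9): the dealer opened cup 3, so this case is ruled out; weight (1/9)·0 = 0.
The weights sum to 11/18.
So P(the pea under cup 2 | the dealer opened cup 3) = (5/18) / (11/18) = 5/11.

5/11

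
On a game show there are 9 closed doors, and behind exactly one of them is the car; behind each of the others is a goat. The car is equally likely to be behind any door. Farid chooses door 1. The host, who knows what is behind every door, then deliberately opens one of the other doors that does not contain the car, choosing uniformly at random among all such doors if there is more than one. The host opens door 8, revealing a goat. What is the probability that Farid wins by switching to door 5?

8/63

Consider each possible location of the car in turn.
If it is behind door 1 (prior 1/9): the host has 8 equally likely choices, so probability 1/8; weight (1/9)·(1/8) = 1/72.
If it is behind any of doors 2, 3, 4, 5, 6, 7, and 9 (prior 1/9 each): the host has 7 equally likely choices, so probability 1/7; weight (1/9)·(1/7) = 1/63 each.
If it is behind door 8 (prior 1/9): the host opened door 8, so this case is ruled out; weight (1/9)·0 = 0.
The weights sum to 1/8.
So P(the car behind door 5 | the host opened door 8) = (1/63) / (1/8) = 8/63.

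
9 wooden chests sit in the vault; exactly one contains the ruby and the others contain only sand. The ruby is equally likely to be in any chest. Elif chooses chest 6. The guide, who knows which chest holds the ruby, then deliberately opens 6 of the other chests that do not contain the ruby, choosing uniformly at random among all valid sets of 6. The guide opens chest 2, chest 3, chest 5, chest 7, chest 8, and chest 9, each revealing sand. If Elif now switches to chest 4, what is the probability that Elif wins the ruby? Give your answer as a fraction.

Condition on the true location of the ruby.
If it is in either of chests 1 and 4 (prior 1/9 each): the guide has 7 equally likely choices, so probability 1/7; weight (1/9)·(1/7) = 1/63 each.
If it is in any of chests 2, 3, 5, 7, 8, and 9 (prior 1/9 each): that chest was opened and seen not to hold the prize — ruled out; weight (1/9)·0 = 0 each.
If it is in chest 6 (prior 1/9): the guide has 28 equally likely choices, so probability 1/28; weight (1/9)·(1/28) = 1/252.
The weights sum to 1/28.
So P(the ruby in chest 4 | the guide opened chest 2, chest 3, chest 5, chest 7, chest 8, and chest 9) = (1/63) / (1/28) = 4/9.

4/9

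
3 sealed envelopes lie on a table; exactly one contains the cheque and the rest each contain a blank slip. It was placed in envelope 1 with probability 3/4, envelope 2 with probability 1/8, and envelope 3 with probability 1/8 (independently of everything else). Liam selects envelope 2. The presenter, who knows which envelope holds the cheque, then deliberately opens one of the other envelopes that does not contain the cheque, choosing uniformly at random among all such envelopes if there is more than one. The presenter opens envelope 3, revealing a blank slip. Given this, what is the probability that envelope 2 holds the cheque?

Apply Bayes' rule, conditioning on where the cheque actually is.
If it is in envelope 1 (prior 3/4): the presenter has no choice, probability 1; weight (3/4)·1 = 3/4.
If it is in envelope 2 (prior 1/8): the presenter has 2 equally likely choices, so probability 1/2; weight (1/8)·(1/2) = 1/16.
If it is in envelope 3 (prior 1/8): the presenter opened envelope 3, so this case is ruled out; weight (1/8)·0 = 0.
The weights sum to 13/16.
So P(the cheque in envelope 2 | the presenter opened envelope 3) = (1/16) / (13/16) = 1/13.

1/13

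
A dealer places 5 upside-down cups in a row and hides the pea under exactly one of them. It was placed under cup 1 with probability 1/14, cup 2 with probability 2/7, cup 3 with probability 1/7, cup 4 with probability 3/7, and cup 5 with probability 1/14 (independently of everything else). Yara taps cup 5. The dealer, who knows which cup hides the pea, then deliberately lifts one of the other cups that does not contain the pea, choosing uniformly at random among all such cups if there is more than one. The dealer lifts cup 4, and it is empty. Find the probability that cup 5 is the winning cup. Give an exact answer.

3/31

Condition on the true location of the pea.
If it is under cup 1 (prior 1/14): the dealer has 3 equally likely choices, so probability 1/3; weight (1/14)·(1/3) = 1/42.
If it is under cup 2 (prior 2/7): the dealer has 3 equally likely choices, so probability 1/3; weight (2/7)·(1/3) = 2/21.
If it is under cup 3 (prior 1/7): the dealer has 3 equally likely choices, so probability 1/3; weight (1/7)·(1/3) = 1/21.
If it is under cup 4 (prior 3/7): the dealer opened cup 4, so this case is ruled out; weight (3/7)·0 = 0.
If it is under cup 5 (prior 1/14): the dealer has 4 equally likely choices, so probability 1/4; weight (1/14)·(1/4) = 1/56.
The weights sum to 31/168.
So P(the pea under cup 5 | the dealer opened cup 4) = (1/56) / (31/168) = 3/31.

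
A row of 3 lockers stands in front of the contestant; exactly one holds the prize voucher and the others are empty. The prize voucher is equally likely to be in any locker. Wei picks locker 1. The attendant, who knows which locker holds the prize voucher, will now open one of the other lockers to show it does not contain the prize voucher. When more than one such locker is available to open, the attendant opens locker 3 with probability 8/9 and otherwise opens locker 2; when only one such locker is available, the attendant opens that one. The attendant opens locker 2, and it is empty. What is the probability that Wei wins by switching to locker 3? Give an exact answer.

Condition on the true location of the prize voucher.
If it is in locker 1 (prior 1/3): locker 3 is available but not opened, probability 1/9; weight (1/3)·(1/9) = 1/27.
If it is in locker 2 (prior 1/3): the attendant opened locker 2, so this case is ruled out; weight (1/3)·0 = 0.
If it is in locker 3 (prior 1/3): only locker 2 is available, probability 1; weight (1/3)·1 = 1/3.
The weights sum to 10/27.
So P(the prize voucher in locker 3 | the attendant opened locker 2) = (1/3) / (10/27) = 9/10.

9/10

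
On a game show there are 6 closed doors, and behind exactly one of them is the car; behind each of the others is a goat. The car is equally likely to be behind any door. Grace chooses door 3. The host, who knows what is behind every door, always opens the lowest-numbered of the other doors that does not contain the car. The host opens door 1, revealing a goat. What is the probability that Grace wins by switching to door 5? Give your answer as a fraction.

1/5

Apply Bayes' rule, conditioning on where the car actually is.
If it is behind door 1 (prior 1/6): the host opened door 1, so this case is ruled out; weight (1/6)·0 = 0.
If it is behind any of doors 2, 3, 4, 5, and 6 (prior 1/6 each): door 1 is the lowest-numbered option available, probability 1; weight (1/6)·1 = 1/6 each.
The weights sum to 5/6.
So P(the car behind door 5 | the host opened door 1) = (1/6) / (5/6) = 1/5.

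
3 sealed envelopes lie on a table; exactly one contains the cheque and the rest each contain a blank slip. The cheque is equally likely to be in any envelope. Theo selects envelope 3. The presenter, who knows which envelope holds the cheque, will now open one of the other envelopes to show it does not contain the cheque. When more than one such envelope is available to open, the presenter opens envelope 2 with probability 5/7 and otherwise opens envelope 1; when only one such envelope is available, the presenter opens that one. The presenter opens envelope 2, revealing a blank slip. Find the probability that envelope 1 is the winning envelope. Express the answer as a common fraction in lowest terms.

7/12

Condition on the true location of the cheque.
If it is in envelope 1 (prior 1/3): only envelope 2 is available, probability 1; weight (1/3)·1 = 1/3.
If it is in envelope 2 (prior 1/3): the presenter opened envelope 2, so this case is ruled out; weight (1/3)·0 = 0.
If it is in envelope 3 (prior 1/3): envelope 2 is available, opened with probability 5/7; weight (1/3)·(5/7) = 5/21.
The weights sum to 4/7.
So P(the cheque in envelope 1 | the presenter opened envelope 2) = (1/3) / (4/7) = 7/12.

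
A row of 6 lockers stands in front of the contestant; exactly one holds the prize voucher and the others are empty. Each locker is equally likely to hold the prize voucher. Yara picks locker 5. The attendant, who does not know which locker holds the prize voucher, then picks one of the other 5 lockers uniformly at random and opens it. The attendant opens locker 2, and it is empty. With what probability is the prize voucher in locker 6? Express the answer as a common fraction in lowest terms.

1/5

Consider each possible location of the prize voucher in turn.
If it is in any of lockers 1, 3, 4, 5, and 6 (prior 1/6 each): the attendant picks locker 2 with probability 1/5 regardless, and it is not the prize; weight (1/6)·(1/5) = 1/30 each.
If it is in locker 2 (prior 1/6): the attendant opened locker 2, so this case is ruled out; weight (1/6)·0 = 0.
The weights sum to 1/6.
So P(the prize voucher in locker 6 | the attendant opened locker 2) = (1/30) / (1/6) = 1/5.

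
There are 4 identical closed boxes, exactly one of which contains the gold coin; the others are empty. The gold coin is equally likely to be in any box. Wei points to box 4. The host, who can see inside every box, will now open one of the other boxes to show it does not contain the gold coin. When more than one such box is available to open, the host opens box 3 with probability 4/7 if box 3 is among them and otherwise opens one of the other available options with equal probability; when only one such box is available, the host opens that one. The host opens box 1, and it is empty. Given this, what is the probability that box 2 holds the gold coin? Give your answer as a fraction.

3/8

Condition on the true location of the gold coin.
If it is in box 1 (prior 1/4): the host opened box 1, so this case is ruled out; weight (1/4)·0 = 0.
If it is in box 2 (prior 1/4): box 3 is available but not opened, probability 3/7; weight (1/4)·(3/7) = 3/28.
If it is in box 3 (prior 1/4): box 3 holds the prize so is unavailable; the host chooses uniformly among the 2 others, probability 1/2; weight (1/4)·(1/2) = 1/8.
If it is in box 4 (prior 1/4): box 3 is available but not opened; box 1 gets probability (1 − 4/7)/2 = 3/14; weight (1/4)·(3/14) = 3/56.
The weights sum to 2/7.
So P(the gold coin in box 2 | the host opened box 1) = (3/28) / (2/7) = 3/8.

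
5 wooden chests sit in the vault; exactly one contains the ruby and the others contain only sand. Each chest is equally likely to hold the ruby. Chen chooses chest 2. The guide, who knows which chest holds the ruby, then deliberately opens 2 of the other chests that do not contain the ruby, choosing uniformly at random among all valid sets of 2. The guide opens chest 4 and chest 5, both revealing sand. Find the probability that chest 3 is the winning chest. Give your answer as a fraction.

Apply Bayes' rule, conditioning on where the ruby actually is.
If it is in either of chests 1 and 3 (prior 1/5 each): the guide has 3 equally likely choices, so probability 1/3; weight (1/5)·(1/3) = 1/15 each.
If it is in chest 2 (prior 1/5): the guide has 6 equally likely choices, so probability 1/6; weight (1/5)·(1/6) = 1/30.
If it is in either of chests 4 and 5 (prior 1/5 each): that chest was opened and seen not to hold the prize — ruled out; weight (1/5)·0 = 0 each.
The weights sum to 1/6.
So P(the ruby in chest 3 | the guide opened chest 4 and chest 5) = (1/15) / (1/6) = 2/5.

2/5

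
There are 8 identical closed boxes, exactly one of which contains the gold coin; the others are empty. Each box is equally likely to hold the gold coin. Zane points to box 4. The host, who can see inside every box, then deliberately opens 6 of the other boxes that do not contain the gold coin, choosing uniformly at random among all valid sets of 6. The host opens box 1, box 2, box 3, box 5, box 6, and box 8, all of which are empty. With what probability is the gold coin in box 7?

7/8

Consider each possible location of the gold coin in turn.
If it is in any of boxes 1, 2, 3, 5, 6, and 8 (prior 1/8 each): that box was opened and seen not to hold the prize — ruled out; weight (1/8)·0 = 0 each.
If it is in box 4 (prior 1/8): the host has 7 equally likely choices, so probability 1/7; weight (1/8)·(1/7) = 1/56.
If it is in box 7 (prior 1/8): the host has no choice, probability 1; weight (1/8)·1 = 1/8.
The weights sum to 1/7.
So P(the gold coin in box 7 | the host opened box 1, box 2, box 3, box 5, box 6, and box 8) = (1/8) / (1/7) = 7/8.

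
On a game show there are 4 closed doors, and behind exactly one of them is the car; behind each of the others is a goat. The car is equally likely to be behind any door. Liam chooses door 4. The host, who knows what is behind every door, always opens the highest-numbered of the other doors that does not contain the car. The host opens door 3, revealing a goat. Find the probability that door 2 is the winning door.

Apply Bayes' rule, conditioning on where the car actually is.
If it is behind any of doors 1, 2, and 4 (prior 1/4 each): door 3 is the highest-numbered option available, probability 1; weight (1/4)·1 = 1/4 each.
If it is behind door 3 (prior 1/4): the host opened door 3, so this case is ruled out; weight (1/4)·0 = 0.
The weights sum to 3/4.
So P(the car behind door 2 | the host opened door 3) = (1/4) / (3/4) = 1/3.

1/3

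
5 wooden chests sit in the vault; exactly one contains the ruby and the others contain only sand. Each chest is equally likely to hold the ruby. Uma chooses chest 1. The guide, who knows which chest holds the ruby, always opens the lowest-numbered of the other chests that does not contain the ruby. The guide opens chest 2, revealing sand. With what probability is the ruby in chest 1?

Apply Bayes' rule, conditioning on where the ruby actually is.
If it is in any of chests 1, 3, 4, and 5 (prior 1/5 each): chest 2 is the lowest-numbered option available, probability 1; weight (1/5)·1 = 1/5 each.
If it is in chest 2 (prior 1/5): the guide opened chest 2, so this case is ruled out; weight (1/5)·0 = 0.
The weights sum to 4/5.
So P(the ruby in chest 1 | the guide opened chest 2) = (1/5) / (4/5) = 1/4.

1/4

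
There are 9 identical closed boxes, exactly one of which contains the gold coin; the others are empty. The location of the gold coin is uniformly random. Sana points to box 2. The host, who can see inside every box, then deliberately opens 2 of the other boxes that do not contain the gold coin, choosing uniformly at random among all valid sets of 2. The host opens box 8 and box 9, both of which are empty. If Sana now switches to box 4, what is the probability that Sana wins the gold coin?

Apply Bayes' rule, conditioning on where the gold coin actually is.
If it is in any of boxes 1, 3, 4, 5, 6, and 7 (prior 1/9 each): the host has 21 equally likely choices, so probability 1/21; weight (1/9)·(1/21) = 1/189 each.
If it is in box 2 (prior 1/9): the host has 28 equally likely choices, so probability 1/28; weight (1/9)·(1/28) = 1/252.
If it is in either of boxes 8 and 9 (prior 1/9 each): that box was opened and seen not to hold the prize — ruled out; weight (1/9)·0 = 0 each.
The weights sum to 1/28.
So P(the gold coin in box 4 | the host opened box 8 and box 9) = (1/189) / (1/28) = 4/27.

4/27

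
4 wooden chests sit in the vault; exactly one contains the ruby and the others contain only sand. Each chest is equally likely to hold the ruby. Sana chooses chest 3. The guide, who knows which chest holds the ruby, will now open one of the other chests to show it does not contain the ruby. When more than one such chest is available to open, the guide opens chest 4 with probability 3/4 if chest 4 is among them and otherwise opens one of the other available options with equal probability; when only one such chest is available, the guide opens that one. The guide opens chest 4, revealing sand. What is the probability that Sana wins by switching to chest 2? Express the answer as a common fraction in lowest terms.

1/3

Consider each possible location of the ruby in turn.
If it is in any of chests 1, 2, and 3 (prior 1/4 each): chest 4 is available, opened with probability 3/4; weight (1/4)·(3/4) = 3/16 each.
If it is in chest 4 (prior 1/4): the guide opened chest 4, so this case is ruled out; weight (1/4)·0 = 0.
The weights sum to 9/16.
So P(the ruby in chest 2 | the guide opened chest 4) = (3/16) / (9/16) = 1/3.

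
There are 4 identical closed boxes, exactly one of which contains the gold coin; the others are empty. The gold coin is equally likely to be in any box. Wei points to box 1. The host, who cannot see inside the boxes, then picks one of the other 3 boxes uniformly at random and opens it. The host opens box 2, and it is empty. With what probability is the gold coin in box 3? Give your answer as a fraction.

1/3

Apply Bayes' rule, conditioning on where the gold coin actually is.
If it is in any of boxes 1, 3, and 4 (prior 1/4 each): the host picks box 2 with probability 1/3 regardless, and it is not the prize; weight (1/4)·(1/3) = 1/12 each.
If it is in box 2 (prior 1/4): the host opened box 2, so this case is ruled out; weight (1/4)·0 = 0.
The weights sum to 1/4.
So P(the gold coin in box 3 | the host opened box 2) = (1/12) / (1/4) = 1/3.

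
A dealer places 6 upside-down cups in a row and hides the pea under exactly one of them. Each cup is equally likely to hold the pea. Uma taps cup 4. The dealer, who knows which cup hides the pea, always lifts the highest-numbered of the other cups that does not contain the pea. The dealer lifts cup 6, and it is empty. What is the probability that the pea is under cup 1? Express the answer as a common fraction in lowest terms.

Condition on the true location of the pea.
If it is under any of cups 1, 2, 3, 4, and 5 (prior 1/6 each): cup 6 is the highest-numbered option available, probability 1; weight (1/6)·1 = 1/6 each.
If it is under cup 6 (prior 1/6): the dealer opened cup 6, so this case is ruled out; weight (1/6)·0 = 0.
The weights sum to 5/6.
So P(the pea under cup 1 | the dealer opened cup 6) = (1/6) / (5/6) = 1/5.

1/5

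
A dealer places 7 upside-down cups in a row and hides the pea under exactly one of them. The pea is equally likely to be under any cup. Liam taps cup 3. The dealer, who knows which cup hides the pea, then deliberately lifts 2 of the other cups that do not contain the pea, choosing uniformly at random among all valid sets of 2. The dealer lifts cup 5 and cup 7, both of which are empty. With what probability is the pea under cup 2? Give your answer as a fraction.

3/14

Apply Bayes' rule, conditioning on where the pea actually is.
If it is under any of cups 1, 2, 4, and 6 (prior 1/7 each): the dealer has 10 equally likely choices, so probability 1/10; weight (1/7)·(1/10) = 1/70 each.
If it is under cup 3 (prior 1/7): the dealer has 15 equally likely choices, so probability 1/15; weight (1/7)·(1/15) = 1/105.
If it is under either of cups 5 and 7 (prior 1/7 each): that cup was opened and seen not to hold the prize — ruled out; weight (1/7)·0 = 0 each.
The weights sum to 1/15.
So P(the pea under cup 2 | the dealer opened cup 5 and cup 7) = (1/70) / (1/15) = 3/14.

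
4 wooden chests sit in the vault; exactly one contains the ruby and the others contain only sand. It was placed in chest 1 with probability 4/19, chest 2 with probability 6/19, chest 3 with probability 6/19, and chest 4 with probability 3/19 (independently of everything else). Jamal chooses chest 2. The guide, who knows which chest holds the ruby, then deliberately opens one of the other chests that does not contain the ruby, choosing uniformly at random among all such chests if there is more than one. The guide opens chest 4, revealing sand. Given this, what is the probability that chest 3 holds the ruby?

3/7

Consider each possible location of the ruby in turn.
If it is in chest 1 (prior 4/19): the guide has 2 equally likely choices, so probability 1/2; weight (4/19)·(1/2) = 2/19.
If it is in chest 2 (prior 6/19): the guide has 3 equally likely choices, so probability 1/3; weight (6/19)·(1/3) = 2/19.
If it is in chest 3 (prior 6/19): the guide has 2 equally likely choices, so probability 1/2; weight (6/19)·(1/2) = 3/19.
If it is in chest 4 (prior 3/19): the guide opened chest 4, so this case is ruled out; weight (3/19)·0 = 0.
The weights sum to 7/19.
So P(the ruby in chest 3 | the guide opened chest 4) = (3/19) / (7/19) = 3/7.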